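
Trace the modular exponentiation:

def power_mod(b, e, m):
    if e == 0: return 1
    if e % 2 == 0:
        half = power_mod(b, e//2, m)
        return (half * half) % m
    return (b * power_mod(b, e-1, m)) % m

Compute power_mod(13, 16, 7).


power_mod(13, 16, 7): e is even, compute power_mod(13, 8, 7)
  power_mod(13, 8, 7): e is even, compute power_mod(13, 4, 7)
    power_mod(13, 4, 7): e is even, compute power_mod(13, 2, 7)
      power_mod(13, 2, 7): e is even, compute power_mod(13, 1, 7)
        power_mod(13, 1, 7): e is odd, compute power_mod(13, 0, 7)
          power_mod(13, 0, 7) = 1
        (13 * 1) % 7 = 6
      half=6, (6*6) % 7 = 1
    half=1, (1*1) % 7 = 1
  half=1, (1*1) % 7 = 1
half=1, (1*1) % 7 = 1

1


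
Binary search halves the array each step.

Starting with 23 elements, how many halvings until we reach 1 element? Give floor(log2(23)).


23 / 2 = 11
11 / 2 = 5
5 / 2 = 2
2 / 2 = 1
Reached 1 after 4 halvings

4


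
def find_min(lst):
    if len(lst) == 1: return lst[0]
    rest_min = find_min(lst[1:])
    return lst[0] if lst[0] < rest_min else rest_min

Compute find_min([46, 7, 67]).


find_min([46, 7, 67]): compare 46 with find_min([7, 67])
find_min([7, 67]): compare 7 with find_min([67])
find_min([67]) = 67  (base case)
Compare 7 with 67 -> 7
Compare 46 with 7 -> 7

7


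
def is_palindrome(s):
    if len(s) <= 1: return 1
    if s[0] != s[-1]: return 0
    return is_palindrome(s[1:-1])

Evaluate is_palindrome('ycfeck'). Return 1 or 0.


is_palindrome('ycfeck'): s[0]='y' != s[-1]='k' -> return 0
Result: 0 (not a palindrome)

0


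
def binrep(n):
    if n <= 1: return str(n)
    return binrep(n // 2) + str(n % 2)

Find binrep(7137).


binrep(7137) = binrep(3568) + '1'
binrep(3568) = binrep(1784) + '0'
binrep(1784) = binrep(892) + '0'
binrep(892) = binrep(446) + '0'
binrep(446) = binrep(223) + '0'
binrep(223) = binrep(111) + '1'
binrep(111) = binrep(55) + '1'
binrep(55) = binrep(27) + '1'
binrep(27) = binrep(13) + '1'
binrep(13) = binrep(6) + '1'
binrep(6) = binrep(3) + '0'
binrep(3) = binrep(1) + '1'
binrep(1) = '1'  (base case)
Concatenating: '1' + '1' + '0' + '1' + '1' + '1' + '1' + '1' + '0' + '0' + '0' + '0' + '1' = '1101111100001'

1101111100001


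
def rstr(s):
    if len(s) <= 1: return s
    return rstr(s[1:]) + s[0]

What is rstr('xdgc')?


rstr('xdgc') = rstr('dgc') + 'x'
rstr('dgc') = rstr('gc') + 'd'
rstr('gc') = rstr('c') + 'g'
rstr('c') = 'c'  (base case)
Concatenating: 'c' + 'g' + 'd' + 'x' = 'cgdx'

cgdx


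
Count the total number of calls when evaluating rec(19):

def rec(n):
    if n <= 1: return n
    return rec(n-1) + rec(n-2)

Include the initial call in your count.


Let C(n) = total calls for rec(n)
C(0) = 1, C(1) = 1
C(2) = 1 + C(1) + C(0) = 1 + 1 + 1 = 3
C(3) = 1 + C(2) + C(1) = 1 + 3 + 1 = 5
C(4) = 1 + C(3) + C(2) = 1 + 5 + 3 = 9
C(5) = 1 + C(4) + C(3) = 1 + 9 + 5 = 15
C(6) = 1 + C(5) + C(4) = 1 + 15 + 9 = 25
C(7) = 1 + C(6) + C(5) = 1 + 25 + 15 = 41
C(8) = 1 + C(7) + C(6) = 1 + 41 + 25 = 67
C(9) = 1 + C(8) + C(7) = 1 + 67 + 41 = 109
C(10) = 1 + C(9) + C(8) = 1 + 109 + 67 = 177
C(11) = 1 + C(10) + C(9) = 1 + 177 + 109 = 287
C(12) = 1 + C(11) + C(10) = 1 + 287 + 177 = 465
C(13) = 1 + C(12) + C(11) = 1 + 465 + 287 = 753
C(14) = 1 + C(13) + C(12) = 1 + 753 + 465 = 1219
C(15) = 1 + C(14) + C(13) = 1 + 1219 + 753 = 1973
C(16) = 1 + C(15) + C(14) = 1 + 1973 + 1219 = 3193
C(17) = 1 + C(16) + C(15) = 1 + 3193 + 1973 = 5167
C(18) = 1 + C(17) + C(16) = 1 + 5167 + 3193 = 8361
C(19) = 1 + C(18) + C(17) = 1 + 8361 + 5167 = 13529

13529


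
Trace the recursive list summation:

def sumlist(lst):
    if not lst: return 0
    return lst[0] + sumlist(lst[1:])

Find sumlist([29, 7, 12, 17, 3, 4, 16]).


sumlist([29, 7, 12, 17, 3, 4, 16]) = 29 + sumlist([7, 12, 17, 3, 4, 16])
sumlist([7, 12, 17, 3, 4, 16]) = 7 + sumlist([12, 17, 3, 4, 16])
sumlist([12, 17, 3, 4, 16]) = 12 + sumlist([17, 3, 4, 16])
sumlist([17, 3, 4, 16]) = 17 + sumlist([3, 4, 16])
sumlist([3, 4, 16]) = 3 + sumlist([4, 16])
sumlist([4, 16]) = 4 + sumlist([16])
sumlist([16]) = 16 + sumlist([])
sumlist([]) = 0  (base case)
Total: 29 + 7 + 12 + 17 + 3 + 4 + 16 + 0 = 88

88


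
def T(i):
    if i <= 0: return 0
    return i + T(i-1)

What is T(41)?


T(41)
= 41 + 40 + 39 + 38 + 37 + 36 + 35 + 34 + 33 + 32 + 31 + 30 + 29 + 28 + 27 + 26 + 25 + 24 + 23 + 22 + 21 + 20 + 19 + 18 + 17 + 16 + 15 + 14 + 13 + 12 + 11 + 10 + 9 + 8 + 7 + 6 + 5 + 4 + 3 + 2 + 1 + T(0)
= 41 + 40 + 39 + 38 + 37 + 36 + 35 + 34 + 33 + 32 + 31 + 30 + 29 + 28 + 27 + 26 + 25 + 24 + 23 + 22 + 21 + 20 + 19 + 18 + 17 + 16 + 15 + 14 + 13 + 12 + 11 + 10 + 9 + 8 + 7 + 6 + 5 + 4 + 3 + 2 + 1 + 0
= 861

861


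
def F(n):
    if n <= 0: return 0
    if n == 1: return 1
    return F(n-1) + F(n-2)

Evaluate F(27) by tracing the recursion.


Computing F(27) bottom-up:
F(0) = 0
F(1) = 1
F(2) = F(1) + F(0) = 1 + 0 = 1
F(3) = F(2) + F(1) = 1 + 1 = 2
F(4) = F(3) + F(2) = 2 + 1 = 3
F(5) = F(4) + F(3) = 3 + 2 = 5
F(6) = F(5) + F(4) = 5 + 3 = 8
F(7) = F(6) + F(5) = 8 + 5 = 13
F(8) = F(7) + F(6) = 13 + 8 = 21
F(9) = F(8) + F(7) = 21 + 13 = 34
F(10) = F(9) + F(8) = 34 + 21 = 55
F(11) = F(10) + F(9) = 55 + 34 = 89
F(12) = F(11) + F(10) = 89 + 55 = 144
F(13) = F(12) + F(11) = 144 + 89 = 233
F(14) = F(13) + F(12) = 233 + 144 = 377
F(15) = F(14) + F(13) = 377 + 233 = 610
F(16) = F(15) + F(14) = 610 + 377 = 987
F(17) = F(16) + F(15) = 987 + 610 = 1597
F(18) = F(17) + F(16) = 1597 + 987 = 2584
F(19) = F(18) + F(17) = 2584 + 1597 = 4181
F(20) = F(19) + F(18) = 4181 + 2584 = 6765
F(21) = F(20) + F(19) = 6765 + 4181 = 10946
F(22) = F(21) + F(20) = 10946 + 6765 = 17711
F(23) = F(22) + F(21) = 17711 + 10946 = 28657
F(24) = F(23) + F(22) = 28657 + 17711 = 46368
F(25) = F(24) + F(23) = 46368 + 28657 = 75025
F(26) = F(25) + F(24) = 75025 + 46368 = 121393
F(27) = F(26) + F(25) = 121393 + 75025 = 196418

196418


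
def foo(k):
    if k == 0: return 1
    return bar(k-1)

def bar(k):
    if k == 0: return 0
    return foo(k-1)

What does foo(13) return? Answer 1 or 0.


foo(13) = bar(12)
bar(12) = foo(11)
foo(11) = bar(10)
bar(10) = foo(9)
foo(9) = bar(8)
bar(8) = foo(7)
foo(7) = bar(6)
bar(6) = foo(5)
foo(5) = bar(4)
bar(4) = foo(3)
foo(3) = bar(2)
bar(2) = foo(1)
foo(1) = bar(0)
bar(0) = 0  (base case)
Result: 0

0


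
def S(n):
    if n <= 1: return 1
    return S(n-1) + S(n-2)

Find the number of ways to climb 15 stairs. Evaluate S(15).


Building up from base cases:
S(0) = 1
S(1) = 1
S(2) = S(1) + S(0) = 1 + 1 = 2
S(3) = S(2) + S(1) = 2 + 1 = 3
S(4) = S(3) + S(2) = 3 + 2 = 5
S(5) = S(4) + S(3) = 5 + 3 = 8
S(6) = S(5) + S(4) = 8 + 5 = 13
S(7) = S(6) + S(5) = 13 + 8 = 21
S(8) = S(7) + S(6) = 21 + 13 = 34
S(9) = S(8) + S(7) = 34 + 21 = 55
S(10) = S(9) + S(8) = 55 + 34 = 89
S(11) = S(10) + S(9) = 89 + 55 = 144
S(12) = S(11) + S(10) = 144 + 89 = 233
S(13) = S(12) + S(11) = 233 + 144 = 377
S(14) = S(13) + S(12) = 377 + 233 = 610
S(15) = S(14) + S(13) = 610 + 377 = 987

987


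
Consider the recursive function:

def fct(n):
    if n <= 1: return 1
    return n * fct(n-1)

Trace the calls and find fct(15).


fct(15)
= 15 * fct(14)
= 15 * 14 * fct(13)
= 15 * 14 * 13 * fct(12)
= 15 * 14 * 13 * 12 * fct(11)
= 15 * 14 * 13 * 12 * 11 * fct(10)
= 15 * 14 * 13 * 12 * 11 * 10 * fct(9)
= 15 * 14 * 13 * 12 * 11 * 10 * 9 * fct(8)
= 15 * 14 * 13 * 12 * 11 * 10 * 9 * 8 * fct(7)
= 15 * 14 * 13 * 12 * 11 * 10 * 9 * 8 * 7 * fct(6)
= 15 * 14 * 13 * 12 * 11 * 10 * 9 * 8 * 7 * 6 * fct(5)
= 15 * 14 * 13 * 12 * 11 * 10 * 9 * 8 * 7 * 6 * 5 * fct(4)
= 15 * 14 * 13 * 12 * 11 * 10 * 9 * 8 * 7 * 6 * 5 * 4 * fct(3)
= 15 * 14 * 13 * 12 * 11 * 10 * 9 * 8 * 7 * 6 * 5 * 4 * 3 * fct(2)
= 15 * 14 * 13 * 12 * 11 * 10 * 9 * 8 * 7 * 6 * 5 * 4 * 3 * 2 * fct(1)
= 15 * 14 * 13 * 12 * 11 * 10 * 9 * 8 * 7 * 6 * 5 * 4 * 3 * 2 * 1
= 1307674368000

1307674368000


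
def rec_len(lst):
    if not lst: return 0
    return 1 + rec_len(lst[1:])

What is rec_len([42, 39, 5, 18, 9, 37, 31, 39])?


rec_len([42, 39, 5, 18, 9, 37, 31, 39]) = 1 + rec_len([39, 5, 18, 9, 37, 31, 39])
rec_len([39, 5, 18, 9, 37, 31, 39]) = 1 + rec_len([5, 18, 9, 37, 31, 39])
rec_len([5, 18, 9, 37, 31, 39]) = 1 + rec_len([18, 9, 37, 31, 39])
rec_len([18, 9, 37, 31, 39]) = 1 + rec_len([9, 37, 31, 39])
rec_len([9, 37, 31, 39]) = 1 + rec_len([37, 31, 39])
rec_len([37, 31, 39]) = 1 + rec_len([31, 39])
rec_len([31, 39]) = 1 + rec_len([39])
rec_len([39]) = 1 + rec_len([])
rec_len([]) = 0  (base case)
Unwinding: 1 + 1 + 1 + 1 + 1 + 1 + 1 + 1 + 0 = 8

8


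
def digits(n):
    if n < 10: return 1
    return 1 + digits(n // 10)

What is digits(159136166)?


digits(159136166) = 1 + digits(15913616)
digits(15913616) = 1 + digits(1591361)
digits(1591361) = 1 + digits(159136)
digits(159136) = 1 + digits(15913)
digits(15913) = 1 + digits(1591)
digits(1591) = 1 + digits(159)
digits(159) = 1 + digits(15)
digits(15) = 1 + digits(1)
digits(1) = 1  (base case: 1 < 10)
Unwinding: 1 + 1 + 1 + 1 + 1 + 1 + 1 + 1 + 1 = 9

9


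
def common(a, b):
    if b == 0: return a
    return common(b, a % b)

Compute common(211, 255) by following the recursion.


common(211, 255) = common(255, 211)
common(255, 211) = common(211, 44)
common(211, 44) = common(44, 35)
common(44, 35) = common(35, 9)
common(35, 9) = common(9, 8)
common(9, 8) = common(8, 1)
common(8, 1) = common(1, 0)
common(1, 0) = 1  (base case)

1


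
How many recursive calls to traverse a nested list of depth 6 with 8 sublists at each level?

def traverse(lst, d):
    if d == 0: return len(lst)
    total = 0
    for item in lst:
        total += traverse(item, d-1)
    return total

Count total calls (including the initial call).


At depth 0 (root): 1 call
At depth 1: each of 1 parents calls traverse on 8 children = 8 calls
At depth 2: each of 8 parents calls traverse on 8 children = 64 calls
At depth 3: each of 64 parents calls traverse on 8 children = 512 calls
At depth 4: each of 512 parents calls traverse on 8 children = 4096 calls
At depth 5: each of 4096 parents calls traverse on 8 children = 32768 calls
At depth 6: each of 32768 parents calls traverse on 8 children = 262144 calls
Total: 1 + 8 + 64 + 512 + 4096 + 32768 + 262144 = 299593

299593


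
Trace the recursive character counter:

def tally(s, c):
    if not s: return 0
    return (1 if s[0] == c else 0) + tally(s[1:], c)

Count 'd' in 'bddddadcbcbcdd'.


s[0]='b' != 'd' -> 0
s[0]='d' == 'd' -> 1
s[0]='d' == 'd' -> 1
s[0]='d' == 'd' -> 1
s[0]='d' == 'd' -> 1
s[0]='a' != 'd' -> 0
s[0]='d' == 'd' -> 1
s[0]='c' != 'd' -> 0
s[0]='b' != 'd' -> 0
s[0]='c' != 'd' -> 0
s[0]='b' != 'd' -> 0
s[0]='c' != 'd' -> 0
s[0]='d' == 'd' -> 1
s[0]='d' == 'd' -> 1
Sum: 0 + 1 + 1 + 1 + 1 + 0 + 1 + 0 + 0 + 0 + 0 + 0 + 1 + 1 = 7

7


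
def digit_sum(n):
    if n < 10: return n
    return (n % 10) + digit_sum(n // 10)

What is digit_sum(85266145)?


digit_sum(85266145) = 5 + digit_sum(8526614)
digit_sum(8526614) = 4 + digit_sum(852661)
digit_sum(852661) = 1 + digit_sum(85266)
digit_sum(85266) = 6 + digit_sum(8526)
digit_sum(8526) = 6 + digit_sum(852)
digit_sum(852) = 2 + digit_sum(85)
digit_sum(85) = 5 + digit_sum(8)
digit_sum(8) = 8  (base case)
Total: 5 + 4 + 1 + 6 + 6 + 2 + 5 + 8 = 37

37


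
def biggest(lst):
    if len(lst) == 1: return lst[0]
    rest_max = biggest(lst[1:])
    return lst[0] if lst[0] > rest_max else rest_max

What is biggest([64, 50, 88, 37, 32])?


biggest([64, 50, 88, 37, 32]): compare 64 with biggest([50, 88, 37, 32])
biggest([50, 88, 37, 32]): compare 50 with biggest([88, 37, 32])
biggest([88, 37, 32]): compare 88 with biggest([37, 32])
biggest([37, 32]): compare 37 with biggest([32])
biggest([32]) = 32  (base case)
Compare 37 with 32 -> 37
Compare 88 with 37 -> 88
Compare 50 with 88 -> 88
Compare 64 with 88 -> 88

88


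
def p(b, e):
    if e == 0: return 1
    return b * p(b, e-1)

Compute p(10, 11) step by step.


p(10, 11)
= 10 * p(10, 10)
= 10 * 10 * p(10, 9)
= 10 * 10 * 10 * p(10, 8)
= 10 * 10 * 10 * 10 * p(10, 7)
= 10 * 10 * 10 * 10 * 10 * p(10, 6)
= 10 * 10 * 10 * 10 * 10 * 10 * p(10, 5)
= 10 * 10 * 10 * 10 * 10 * 10 * 10 * p(10, 4)
= 10 * 10 * 10 * 10 * 10 * 10 * 10 * 10 * p(10, 3)
= 10 * 10 * 10 * 10 * 10 * 10 * 10 * 10 * 10 * p(10, 2)
= 10 * 10 * 10 * 10 * 10 * 10 * 10 * 10 * 10 * 10 * p(10, 1)
= 10 * 10 * 10 * 10 * 10 * 10 * 10 * 10 * 10 * 10 * 10 * p(10, 0)
= 10 * 10 * 10 * 10 * 10 * 10 * 10 * 10 * 10 * 10 * 10 * 1
= 100000000000

100000000000


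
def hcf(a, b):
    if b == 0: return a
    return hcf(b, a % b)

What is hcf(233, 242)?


hcf(233, 242) = hcf(242, 233)
hcf(242, 233) = hcf(233, 9)
hcf(233, 9) = hcf(9, 8)
hcf(9, 8) = hcf(8, 1)
hcf(8, 1) = hcf(1, 0)
hcf(1, 0) = 1  (base case)

1


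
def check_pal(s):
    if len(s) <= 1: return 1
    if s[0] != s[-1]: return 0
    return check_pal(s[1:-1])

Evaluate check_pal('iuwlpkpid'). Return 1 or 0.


check_pal('iuwlpkpid'): s[0]='i' != s[-1]='d' -> return 0
Result: 0 (not a palindrome)

0


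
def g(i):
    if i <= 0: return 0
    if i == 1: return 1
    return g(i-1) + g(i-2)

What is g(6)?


Computing g(6) bottom-up:
g(0) = 0
g(1) = 1
g(2) = g(1) + g(0) = 1 + 0 = 1
g(3) = g(2) + g(1) = 1 + 1 = 2
g(4) = g(3) + g(2) = 2 + 1 = 3
g(5) = g(4) + g(3) = 3 + 2 = 5
g(6) = g(5) + g(4) = 5 + 3 = 8

8


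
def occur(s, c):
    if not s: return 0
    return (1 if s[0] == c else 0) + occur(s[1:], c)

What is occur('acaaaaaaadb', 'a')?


s[0]='a' == 'a' -> 1
s[0]='c' != 'a' -> 0
s[0]='a' == 'a' -> 1
s[0]='a' == 'a' -> 1
s[0]='a' == 'a' -> 1
s[0]='a' == 'a' -> 1
s[0]='a' == 'a' -> 1
s[0]='a' == 'a' -> 1
s[0]='a' == 'a' -> 1
s[0]='d' != 'a' -> 0
s[0]='b' != 'a' -> 0
Sum: 1 + 0 + 1 + 1 + 1 + 1 + 1 + 1 + 1 + 0 + 0 = 8

8


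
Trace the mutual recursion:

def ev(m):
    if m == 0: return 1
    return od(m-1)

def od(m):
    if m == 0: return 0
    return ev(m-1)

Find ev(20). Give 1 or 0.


ev(20) = od(19)
od(19) = ev(18)
ev(18) = od(17)
od(17) = ev(16)
ev(16) = od(15)
od(15) = ev(14)
ev(14) = od(13)
od(13) = ev(12)
ev(12) = od(11)
od(11) = ev(10)
ev(10) = od(9)
od(9) = ev(8)
ev(8) = od(7)
od(7) = ev(6)
ev(6) = od(5)
od(5) = ev(4)
ev(4) = od(3)
od(3) = ev(2)
ev(2) = od(1)
od(1) = ev(0)
ev(0) = 1  (base case)
Result: 1

1


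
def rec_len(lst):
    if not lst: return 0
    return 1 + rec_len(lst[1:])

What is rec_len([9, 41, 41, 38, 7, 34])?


rec_len([9, 41, 41, 38, 7, 34]) = 1 + rec_len([41, 41, 38, 7, 34])
rec_len([41, 41, 38, 7, 34]) = 1 + rec_len([41, 38, 7, 34])
rec_len([41, 38, 7, 34]) = 1 + rec_len([38, 7, 34])
rec_len([38, 7, 34]) = 1 + rec_len([7, 34])
rec_len([7, 34]) = 1 + rec_len([34])
rec_len([34]) = 1 + rec_len([])
rec_len([]) = 0  (base case)
Unwinding: 1 + 1 + 1 + 1 + 1 + 1 + 0 = 6

6


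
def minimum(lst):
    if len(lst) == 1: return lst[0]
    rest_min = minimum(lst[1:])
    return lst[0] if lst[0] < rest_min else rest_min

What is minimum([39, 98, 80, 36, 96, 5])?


minimum([39, 98, 80, 36, 96, 5]): compare 39 with minimum([98, 80, 36, 96, 5])
minimum([98, 80, 36, 96, 5]): compare 98 with minimum([80, 36, 96, 5])
minimum([80, 36, 96, 5]): compare 80 with minimum([36, 96, 5])
minimum([36, 96, 5]): compare 36 with minimum([96, 5])
minimum([96, 5]): compare 96 with minimum([5])
minimum([5]) = 5  (base case)
Compare 96 with 5 -> 5
Compare 36 with 5 -> 5
Compare 80 with 5 -> 5
Compare 98 with 5 -> 5
Compare 39 with 5 -> 5

5


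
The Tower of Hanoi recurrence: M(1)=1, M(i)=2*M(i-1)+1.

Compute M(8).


M(8) = 2 * M(7) + 1
M(7) = 2 * M(6) + 1
M(6) = 2 * M(5) + 1
M(5) = 2 * M(4) + 1
M(4) = 2 * M(3) + 1
M(3) = 2 * M(2) + 1
M(2) = 2 * M(1) + 1
M(1) = 1  (base case)
M(2) = 2 * 1 + 1 = 3
M(3) = 2 * 3 + 1 = 7
M(4) = 2 * 7 + 1 = 15
M(5) = 2 * 15 + 1 = 31
M(6) = 2 * 31 + 1 = 63
M(7) = 2 * 63 + 1 = 127
M(8) = 2 * 127 + 1 = 255

255


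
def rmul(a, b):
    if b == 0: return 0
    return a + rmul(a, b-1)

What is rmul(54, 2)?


rmul(54, 2) = 54 + rmul(54, 1)
rmul(54, 1) = 54 + rmul(54, 0)
rmul(54, 0) = 0  (base case)
Total: 54 + 54 + 0 = 108

108


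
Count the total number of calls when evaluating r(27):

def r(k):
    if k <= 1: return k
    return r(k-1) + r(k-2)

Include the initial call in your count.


Let C(n) = total calls for r(n)
C(0) = 1, C(1) = 1
C(2) = 1 + C(1) + C(0) = 1 + 1 + 1 = 3
C(3) = 1 + C(2) + C(1) = 1 + 3 + 1 = 5
C(4) = 1 + C(3) + C(2) = 1 + 5 + 3 = 9
C(5) = 1 + C(4) + C(3) = 1 + 9 + 5 = 15
C(6) = 1 + C(5) + C(4) = 1 + 15 + 9 = 25
C(7) = 1 + C(6) + C(5) = 1 + 25 + 15 = 41
C(8) = 1 + C(7) + C(6) = 1 + 41 + 25 = 67
C(9) = 1 + C(8) + C(7) = 1 + 67 + 41 = 109
C(10) = 1 + C(9) + C(8) = 1 + 109 + 67 = 177
C(11) = 1 + C(10) + C(9) = 1 + 177 + 109 = 287
C(12) = 1 + C(11) + C(10) = 1 + 287 + 177 = 465
C(13) = 1 + C(12) + C(11) = 1 + 465 + 287 = 753
C(14) = 1 + C(13) + C(12) = 1 + 753 + 465 = 1219
C(15) = 1 + C(14) + C(13) = 1 + 1219 + 753 = 1973
C(16) = 1 + C(15) + C(14) = 1 + 1973 + 1219 = 3193
C(17) = 1 + C(16) + C(15) = 1 + 3193 + 1973 = 5167
C(18) = 1 + C(17) + C(16) = 1 + 5167 + 3193 = 8361
C(19) = 1 + C(18) + C(17) = 1 + 8361 + 5167 = 13529
C(20) = 1 + C(19) + C(18) = 1 + 13529 + 8361 = 21891
C(21) = 1 + C(20) + C(19) = 1 + 21891 + 13529 = 35421
C(22) = 1 + C(21) + C(20) = 1 + 35421 + 21891 = 57313
C(23) = 1 + C(22) + C(21) = 1 + 57313 + 35421 = 92735
C(24) = 1 + C(23) + C(22) = 1 + 92735 + 57313 = 150049
C(25) = 1 + C(24) + C(23) = 1 + 150049 + 92735 = 242785
C(26) = 1 + C(25) + C(24) = 1 + 242785 + 150049 = 392835
C(27) = 1 + C(26) + C(25) = 1 + 392835 + 242785 = 635621

635621


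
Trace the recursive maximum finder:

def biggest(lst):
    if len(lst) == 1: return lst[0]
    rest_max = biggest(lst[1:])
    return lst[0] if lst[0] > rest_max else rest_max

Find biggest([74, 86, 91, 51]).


biggest([74, 86, 91, 51]): compare 74 with biggest([86, 91, 51])
biggest([86, 91, 51]): compare 86 with biggest([91, 51])
biggest([91, 51]): compare 91 with biggest([51])
biggest([51]) = 51  (base case)
Compare 91 with 51 -> 91
Compare 86 with 91 -> 91
Compare 74 with 91 -> 91

91


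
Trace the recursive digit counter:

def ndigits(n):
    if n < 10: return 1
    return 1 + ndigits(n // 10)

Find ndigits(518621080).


ndigits(518621080) = 1 + ndigits(51862108)
ndigits(51862108) = 1 + ndigits(5186210)
ndigits(5186210) = 1 + ndigits(518621)
ndigits(518621) = 1 + ndigits(51862)
ndigits(51862) = 1 + ndigits(5186)
ndigits(5186) = 1 + ndigits(518)
ndigits(518) = 1 + ndigits(51)
ndigits(51) = 1 + ndigits(5)
ndigits(5) = 1  (base case: 5 < 10)
Unwinding: 1 + 1 + 1 + 1 + 1 + 1 + 1 + 1 + 1 = 9

9


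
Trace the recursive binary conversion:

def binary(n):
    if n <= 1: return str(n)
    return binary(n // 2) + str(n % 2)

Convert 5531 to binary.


binary(5531) = binary(2765) + '1'
binary(2765) = binary(1382) + '1'
binary(1382) = binary(691) + '0'
binary(691) = binary(345) + '1'
binary(345) = binary(172) + '1'
binary(172) = binary(86) + '0'
binary(86) = binary(43) + '0'
binary(43) = binary(21) + '1'
binary(21) = binary(10) + '1'
binary(10) = binary(5) + '0'
binary(5) = binary(2) + '1'
binary(2) = binary(1) + '0'
binary(1) = '1'  (base case)
Concatenating: '1' + '0' + '1' + '0' + '1' + '1' + '0' + '0' + '1' + '1' + '0' + '1' + '1' = '1010110011011'

1010110011011


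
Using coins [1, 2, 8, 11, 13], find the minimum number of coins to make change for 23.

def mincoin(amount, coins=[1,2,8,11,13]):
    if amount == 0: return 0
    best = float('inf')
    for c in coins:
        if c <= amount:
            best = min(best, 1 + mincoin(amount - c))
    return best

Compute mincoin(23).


Building up with DP:
mincoin(0) = 0
mincoin(1) = min(1+mincoin(0)=1+0=1) = 1
mincoin(2) = min(1+mincoin(1)=1+1=2, 1+mincoin(0)=1+0=1) = 1
mincoin(3) = min(1+mincoin(2)=1+1=2, 1+mincoin(1)=1+1=2) = 2
mincoin(4) = min(1+mincoin(3)=1+2=3, 1+mincoin(2)=1+1=2) = 2
mincoin(5) = min(1+mincoin(4)=1+2=3, 1+mincoin(3)=1+2=3) = 3
mincoin(6) = min(1+mincoin(5)=1+3=4, 1+mincoin(4)=1+2=3) = 3
mincoin(7) = min(1+mincoin(6)=1+3=4, 1+mincoin(5)=1+3=4) = 4
mincoin(8) = min(1+mincoin(7)=1+4=5, 1+mincoin(6)=1+3=4, 1+mincoin(0)=1+0=1) = 1
mincoin(9) = min(1+mincoin(8)=1+1=2, 1+mincoin(7)=1+4=5, 1+mincoin(1)=1+1=2) = 2
mincoin(10) = min(1+mincoin(9)=1+2=3, 1+mincoin(8)=1+1=2, 1+mincoin(2)=1+1=2) = 2
mincoin(11) = min(1+mincoin(10)=1+2=3, 1+mincoin(9)=1+2=3, 1+mincoin(3)=1+2=3, 1+mincoin(0)=1+0=1) = 1
mincoin(12) = min(1+mincoin(11)=1+1=2, 1+mincoin(10)=1+2=3, 1+mincoin(4)=1+2=3, 1+mincoin(1)=1+1=2) = 2
mincoin(13) = min(1+mincoin(12)=1+2=3, 1+mincoin(11)=1+1=2, 1+mincoin(5)=1+3=4, 1+mincoin(2)=1+1=2, 1+mincoin(0)=1+0=1) = 1
mincoin(14) = min(1+mincoin(13)=1+1=2, 1+mincoin(12)=1+2=3, 1+mincoin(6)=1+3=4, 1+mincoin(3)=1+2=3, 1+mincoin(1)=1+1=2) = 2
mincoin(15) = min(1+mincoin(14)=1+2=3, 1+mincoin(13)=1+1=2, 1+mincoin(7)=1+4=5, 1+mincoin(4)=1+2=3, 1+mincoin(2)=1+1=2) = 2
mincoin(16) = min(1+mincoin(15)=1+2=3, 1+mincoin(14)=1+2=3, 1+mincoin(8)=1+1=2, 1+mincoin(5)=1+3=4, 1+mincoin(3)=1+2=3) = 2
mincoin(17) = min(1+mincoin(16)=1+2=3, 1+mincoin(15)=1+2=3, 1+mincoin(9)=1+2=3, 1+mincoin(6)=1+3=4, 1+mincoin(4)=1+2=3) = 3
mincoin(18) = min(1+mincoin(17)=1+3=4, 1+mincoin(16)=1+2=3, 1+mincoin(10)=1+2=3, 1+mincoin(7)=1+4=5, 1+mincoin(5)=1+3=4) = 3
mincoin(19) = min(1+mincoin(18)=1+3=4, 1+mincoin(17)=1+3=4, 1+mincoin(11)=1+1=2, 1+mincoin(8)=1+1=2, 1+mincoin(6)=1+3=4) = 2
mincoin(20) = min(1+mincoin(19)=1+2=3, 1+mincoin(18)=1+3=4, 1+mincoin(12)=1+2=3, 1+mincoin(9)=1+2=3, 1+mincoin(7)=1+4=5) = 3
mincoin(21) = min(1+mincoin(20)=1+3=4, 1+mincoin(19)=1+2=3, 1+mincoin(13)=1+1=2, 1+mincoin(10)=1+2=3, 1+mincoin(8)=1+1=2) = 2
mincoin(22) = min(1+mincoin(21)=1+2=3, 1+mincoin(20)=1+3=4, 1+mincoin(14)=1+2=3, 1+mincoin(11)=1+1=2, 1+mincoin(9)=1+2=3) = 2
mincoin(23) = min(1+mincoin(22)=1+2=3, 1+mincoin(21)=1+2=3, 1+mincoin(15)=1+2=3, 1+mincoin(12)=1+2=3, 1+mincoin(10)=1+2=3) = 3

3


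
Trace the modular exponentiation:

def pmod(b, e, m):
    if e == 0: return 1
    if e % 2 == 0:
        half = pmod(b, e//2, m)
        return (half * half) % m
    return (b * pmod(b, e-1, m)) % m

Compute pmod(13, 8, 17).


pmod(13, 8, 17): e is even, compute pmod(13, 4, 17)
  pmod(13, 4, 17): e is even, compute pmod(13, 2, 17)
    pmod(13, 2, 17): e is even, compute pmod(13, 1, 17)
      pmod(13, 1, 17): e is odd, compute pmod(13, 0, 17)
        pmod(13, 0, 17) = 1
      (13 * 1) % 17 = 13
    half=13, (13*13) % 17 = 16
  half=16, (16*16) % 17 = 1
half=1, (1*1) % 17 = 1

1


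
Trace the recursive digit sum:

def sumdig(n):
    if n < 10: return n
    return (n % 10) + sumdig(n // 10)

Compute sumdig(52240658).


sumdig(52240658) = 8 + sumdig(5224065)
sumdig(5224065) = 5 + sumdig(522406)
sumdig(522406) = 6 + sumdig(52240)
sumdig(52240) = 0 + sumdig(5224)
sumdig(5224) = 4 + sumdig(522)
sumdig(522) = 2 + sumdig(52)
sumdig(52) = 2 + sumdig(5)
sumdig(5) = 5  (base case)
Total: 8 + 5 + 6 + 0 + 4 + 2 + 2 + 5 = 32

32


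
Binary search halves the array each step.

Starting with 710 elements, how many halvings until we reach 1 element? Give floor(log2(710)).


710 / 2 = 355
355 / 2 = 177
177 / 2 = 88
88 / 2 = 44
44 / 2 = 22
22 / 2 = 11
11 / 2 = 5
5 / 2 = 2
2 / 2 = 1
Reached 1 after 9 halvings

9


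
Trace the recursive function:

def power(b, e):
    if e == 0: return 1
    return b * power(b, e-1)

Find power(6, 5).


power(6, 5)
= 6 * power(6, 4)
= 6 * 6 * power(6, 3)
= 6 * 6 * 6 * power(6, 2)
= 6 * 6 * 6 * 6 * power(6, 1)
= 6 * 6 * 6 * 6 * 6 * power(6, 0)
= 6 * 6 * 6 * 6 * 6 * 1
= 7776

7776


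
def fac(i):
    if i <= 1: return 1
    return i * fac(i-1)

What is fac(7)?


fac(7)
= 7 * fac(6)
= 7 * 6 * fac(5)
= 7 * 6 * 5 * fac(4)
= 7 * 6 * 5 * 4 * fac(3)
= 7 * 6 * 5 * 4 * 3 * fac(2)
= 7 * 6 * 5 * 4 * 3 * 2 * fac(1)
= 7 * 6 * 5 * 4 * 3 * 2 * 1
= 5040

5040


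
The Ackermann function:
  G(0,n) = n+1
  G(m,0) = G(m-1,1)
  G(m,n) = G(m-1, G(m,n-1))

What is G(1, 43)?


G(1, 43) = G(0, G(1, 42))
  G(1, 42) = G(0, G(1, 41))
    G(1, 41) = G(0, G(1, 40))
      G(1, 40) = G(0, G(1, 39))
        G(1, 39) = G(0, G(1, 38))
          G(1, 38) = G(0, G(1, 37))
          G(1, 37) = G(0, G(1, 36))
          G(1, 36) = G(0, G(1, 35))
          G(1, 35) = G(0, G(1, 34))
          G(1, 34) = G(0, G(1, 33))
          G(1, 33) = G(0, G(1, 32))
          G(1, 32) = G(0, G(1, 31))
          G(1, 31) = G(0, G(1, 30))
          G(1, 30) = G(0, G(1, 29))
          G(1, 29) = G(0, G(1, 28))
          G(1, 28) = G(0, G(1, 27))
          G(1, 27) = G(0, G(1, 26))
          G(1, 26) = G(0, G(1, 25))
          G(1, 25) = G(0, G(1, 24))
          G(1, 24) = G(0, G(1, 23))
          G(1, 23) = G(0, G(1, 22))
          G(1, 22) = G(0, G(1, 21))
          G(1, 21) = G(0, G(1, 20))
          G(1, 20) = G(0, G(1, 19))
          G(1, 19) = G(0, G(1, 18))
... (trace truncated)
Result: G(1, 43) = 45

45


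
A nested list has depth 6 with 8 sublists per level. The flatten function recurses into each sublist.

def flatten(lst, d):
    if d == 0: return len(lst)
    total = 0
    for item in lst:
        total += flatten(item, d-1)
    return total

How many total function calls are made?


At depth 0 (root): 1 call
At depth 1: each of 1 parents calls flatten on 8 children = 8 calls
At depth 2: each of 8 parents calls flatten on 8 children = 64 calls
At depth 3: each of 64 parents calls flatten on 8 children = 512 calls
At depth 4: each of 512 parents calls flatten on 8 children = 4096 calls
At depth 5: each of 4096 parents calls flatten on 8 children = 32768 calls
At depth 6: each of 32768 parents calls flatten on 8 children = 262144 calls
Total: 1 + 8 + 64 + 512 + 4096 + 32768 + 262144 = 299593

299593


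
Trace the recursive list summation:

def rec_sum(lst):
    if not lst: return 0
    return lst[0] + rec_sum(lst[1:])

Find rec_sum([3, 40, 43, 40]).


rec_sum([3, 40, 43, 40]) = 3 + rec_sum([40, 43, 40])
rec_sum([40, 43, 40]) = 40 + rec_sum([43, 40])
rec_sum([43, 40]) = 43 + rec_sum([40])
rec_sum([40]) = 40 + rec_sum([])
rec_sum([]) = 0  (base case)
Total: 3 + 40 + 43 + 40 + 0 = 126

126


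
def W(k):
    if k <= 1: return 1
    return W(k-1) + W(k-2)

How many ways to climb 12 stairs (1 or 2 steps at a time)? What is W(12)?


Building up from base cases:
W(0) = 1
W(1) = 1
W(2) = W(1) + W(0) = 1 + 1 = 2
W(3) = W(2) + W(1) = 2 + 1 = 3
W(4) = W(3) + W(2) = 3 + 2 = 5
W(5) = W(4) + W(3) = 5 + 3 = 8
W(6) = W(5) + W(4) = 8 + 5 = 13
W(7) = W(6) + W(5) = 13 + 8 = 21
W(8) = W(7) + W(6) = 21 + 13 = 34
W(9) = W(8) + W(7) = 34 + 21 = 55
W(10) = W(9) + W(8) = 55 + 34 = 89
W(11) = W(10) + W(9) = 89 + 55 = 144
W(12) = W(11) + W(10) = 144 + 89 = 233

233


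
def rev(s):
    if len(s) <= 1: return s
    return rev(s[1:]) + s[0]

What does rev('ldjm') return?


rev('ldjm') = rev('djm') + 'l'
rev('djm') = rev('jm') + 'd'
rev('jm') = rev('m') + 'j'
rev('m') = 'm'  (base case)
Concatenating: 'm' + 'j' + 'd' + 'l' = 'mjdl'

mjdl


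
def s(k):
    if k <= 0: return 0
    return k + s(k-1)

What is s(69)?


s(69)
= 69 + 68 + 67 + 66 + 65 + 64 + 63 + 62 + 61 + 60 + 59 + 58 + 57 + 56 + 55 + 54 + 53 + 52 + 51 + 50 + 49 + 48 + 47 + 46 + 45 + 44 + 43 + 42 + 41 + 40 + 39 + 38 + 37 + 36 + 35 + 34 + 33 + 32 + 31 + 30 + 29 + 28 + 27 + 26 + 25 + 24 + 23 + 22 + 21 + 20 + 19 + 18 + 17 + 16 + 15 + 14 + 13 + 12 + 11 + 10 + 9 + 8 + 7 + 6 + 5 + 4 + 3 + 2 + 1 + s(0)
= 69 + 68 + 67 + 66 + 65 + 64 + 63 + 62 + 61 + 60 + 59 + 58 + 57 + 56 + 55 + 54 + 53 + 52 + 51 + 50 + 49 + 48 + 47 + 46 + 45 + 44 + 43 + 42 + 41 + 40 + 39 + 38 + 37 + 36 + 35 + 34 + 33 + 32 + 31 + 30 + 29 + 28 + 27 + 26 + 25 + 24 + 23 + 22 + 21 + 20 + 19 + 18 + 17 + 16 + 15 + 14 + 13 + 12 + 11 + 10 + 9 + 8 + 7 + 6 + 5 + 4 + 3 + 2 + 1 + 0
= 2415

2415


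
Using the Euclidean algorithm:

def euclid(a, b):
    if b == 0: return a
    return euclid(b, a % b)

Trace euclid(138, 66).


euclid(138, 66) = euclid(66, 6)
euclid(66, 6) = euclid(6, 0)
euclid(6, 0) = 6  (base case)

6


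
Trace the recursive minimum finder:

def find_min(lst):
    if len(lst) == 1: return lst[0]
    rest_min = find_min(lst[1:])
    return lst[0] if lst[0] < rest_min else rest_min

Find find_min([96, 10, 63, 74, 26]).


find_min([96, 10, 63, 74, 26]): compare 96 with find_min([10, 63, 74, 26])
find_min([10, 63, 74, 26]): compare 10 with find_min([63, 74, 26])
find_min([63, 74, 26]): compare 63 with find_min([74, 26])
find_min([74, 26]): compare 74 with find_min([26])
find_min([26]) = 26  (base case)
Compare 74 with 26 -> 26
Compare 63 with 26 -> 26
Compare 10 with 26 -> 10
Compare 96 with 10 -> 10

10


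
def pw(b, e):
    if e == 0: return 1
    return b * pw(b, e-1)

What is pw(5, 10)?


pw(5, 10)
= 5 * pw(5, 9)
= 5 * 5 * pw(5, 8)
= 5 * 5 * 5 * pw(5, 7)
= 5 * 5 * 5 * 5 * pw(5, 6)
= 5 * 5 * 5 * 5 * 5 * pw(5, 5)
= 5 * 5 * 5 * 5 * 5 * 5 * pw(5, 4)
= 5 * 5 * 5 * 5 * 5 * 5 * 5 * pw(5, 3)
= 5 * 5 * 5 * 5 * 5 * 5 * 5 * 5 * pw(5, 2)
= 5 * 5 * 5 * 5 * 5 * 5 * 5 * 5 * 5 * pw(5, 1)
= 5 * 5 * 5 * 5 * 5 * 5 * 5 * 5 * 5 * 5 * pw(5, 0)
= 5 * 5 * 5 * 5 * 5 * 5 * 5 * 5 * 5 * 5 * 1
= 9765625

9765625


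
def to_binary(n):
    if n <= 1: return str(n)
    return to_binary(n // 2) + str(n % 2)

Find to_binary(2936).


to_binary(2936) = to_binary(1468) + '0'
to_binary(1468) = to_binary(734) + '0'
to_binary(734) = to_binary(367) + '0'
to_binary(367) = to_binary(183) + '1'
to_binary(183) = to_binary(91) + '1'
to_binary(91) = to_binary(45) + '1'
to_binary(45) = to_binary(22) + '1'
to_binary(22) = to_binary(11) + '0'
to_binary(11) = to_binary(5) + '1'
to_binary(5) = to_binary(2) + '1'
to_binary(2) = to_binary(1) + '0'
to_binary(1) = '1'  (base case)
Concatenating: '1' + '0' + '1' + '1' + '0' + '1' + '1' + '1' + '1' + '0' + '0' + '0' = '101101111000'

101101111000


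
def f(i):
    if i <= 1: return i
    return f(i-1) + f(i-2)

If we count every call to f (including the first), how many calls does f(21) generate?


Let C(n) = total calls for f(n)
C(0) = 1, C(1) = 1
C(2) = 1 + C(1) + C(0) = 1 + 1 + 1 = 3
C(3) = 1 + C(2) + C(1) = 1 + 3 + 1 = 5
C(4) = 1 + C(3) + C(2) = 1 + 5 + 3 = 9
C(5) = 1 + C(4) + C(3) = 1 + 9 + 5 = 15
C(6) = 1 + C(5) + C(4) = 1 + 15 + 9 = 25
C(7) = 1 + C(6) + C(5) = 1 + 25 + 15 = 41
C(8) = 1 + C(7) + C(6) = 1 + 41 + 25 = 67
C(9) = 1 + C(8) + C(7) = 1 + 67 + 41 = 109
C(10) = 1 + C(9) + C(8) = 1 + 109 + 67 = 177
C(11) = 1 + C(10) + C(9) = 1 + 177 + 109 = 287
C(12) = 1 + C(11) + C(10) = 1 + 287 + 177 = 465
C(13) = 1 + C(12) + C(11) = 1 + 465 + 287 = 753
C(14) = 1 + C(13) + C(12) = 1 + 753 + 465 = 1219
C(15) = 1 + C(14) + C(13) = 1 + 1219 + 753 = 1973
C(16) = 1 + C(15) + C(14) = 1 + 1973 + 1219 = 3193
C(17) = 1 + C(16) + C(15) = 1 + 3193 + 1973 = 5167
C(18) = 1 + C(17) + C(16) = 1 + 5167 + 3193 = 8361
C(19) = 1 + C(18) + C(17) = 1 + 8361 + 5167 = 13529
C(20) = 1 + C(19) + C(18) = 1 + 13529 + 8361 = 21891
C(21) = 1 + C(20) + C(19) = 1 + 21891 + 13529 = 35421

35421


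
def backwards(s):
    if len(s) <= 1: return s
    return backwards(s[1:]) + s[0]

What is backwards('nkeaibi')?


backwards('nkeaibi') = backwards('keaibi') + 'n'
backwards('keaibi') = backwards('eaibi') + 'k'
backwards('eaibi') = backwards('aibi') + 'e'
backwards('aibi') = backwards('ibi') + 'a'
backwards('ibi') = backwards('bi') + 'i'
backwards('bi') = backwards('i') + 'b'
backwards('i') = 'i'  (base case)
Concatenating: 'i' + 'b' + 'i' + 'a' + 'e' + 'k' + 'n' = 'ibiaekn'

ibiaekn


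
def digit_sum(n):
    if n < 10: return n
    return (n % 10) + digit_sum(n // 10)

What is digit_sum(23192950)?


digit_sum(23192950) = 0 + digit_sum(2319295)
digit_sum(2319295) = 5 + digit_sum(231929)
digit_sum(231929) = 9 + digit_sum(23192)
digit_sum(23192) = 2 + digit_sum(2319)
digit_sum(2319) = 9 + digit_sum(231)
digit_sum(231) = 1 + digit_sum(23)
digit_sum(23) = 3 + digit_sum(2)
digit_sum(2) = 2  (base case)
Total: 0 + 5 + 9 + 2 + 9 + 1 + 3 + 2 = 31

31


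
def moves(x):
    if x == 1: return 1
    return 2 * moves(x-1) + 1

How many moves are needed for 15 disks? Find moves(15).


moves(15) = 2 * moves(14) + 1
moves(14) = 2 * moves(13) + 1
moves(13) = 2 * moves(12) + 1
moves(12) = 2 * moves(11) + 1
moves(11) = 2 * moves(10) + 1
moves(10) = 2 * moves(9) + 1
moves(9) = 2 * moves(8) + 1
moves(8) = 2 * moves(7) + 1
moves(7) = 2 * moves(6) + 1
moves(6) = 2 * moves(5) + 1
moves(5) = 2 * moves(4) + 1
moves(4) = 2 * moves(3) + 1
moves(3) = 2 * moves(2) + 1
moves(2) = 2 * moves(1) + 1
moves(1) = 1  (base case)
moves(2) = 2 * 1 + 1 = 3
moves(3) = 2 * 3 + 1 = 7
moves(4) = 2 * 7 + 1 = 15
moves(5) = 2 * 15 + 1 = 31
moves(6) = 2 * 31 + 1 = 63
moves(7) = 2 * 63 + 1 = 127
moves(8) = 2 * 127 + 1 = 255
moves(9) = 2 * 255 + 1 = 511
moves(10) = 2 * 511 + 1 = 1023
moves(11) = 2 * 1023 + 1 = 2047
moves(12) = 2 * 2047 + 1 = 4095
moves(13) = 2 * 4095 + 1 = 8191
moves(14) = 2 * 8191 + 1 = 16383
moves(15) = 2 * 16383 + 1 = 32767

32767


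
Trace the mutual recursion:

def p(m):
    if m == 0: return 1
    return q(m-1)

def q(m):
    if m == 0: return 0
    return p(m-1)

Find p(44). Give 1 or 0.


p(44) = q(43)
q(43) = p(42)
p(42) = q(41)
q(41) = p(40)
p(40) = q(39)
q(39) = p(38)
p(38) = q(37)
q(37) = p(36)
p(36) = q(35)
q(35) = p(34)
p(34) = q(33)
q(33) = p(32)
p(32) = q(31)
q(31) = p(30)
p(30) = q(29)
q(29) = p(28)
p(28) = q(27)
q(27) = p(26)
p(26) = q(25)
q(25) = p(24)
p(24) = q(23)
q(23) = p(22)
p(22) = q(21)
q(21) = p(20)
p(20) = q(19)
q(19) = p(18)
p(18) = q(17)
q(17) = p(16)
p(16) = q(15)
q(15) = p(14)
p(14) = q(13)
q(13) = p(12)
p(12) = q(11)
q(11) = p(10)
p(10) = q(9)
q(9) = p(8)
p(8) = q(7)
q(7) = p(6)
p(6) = q(5)
q(5) = p(4)
p(4) = q(3)
q(3) = p(2)
p(2) = q(1)
q(1) = p(0)
p(0) = 1  (base case)
Result: 1

1


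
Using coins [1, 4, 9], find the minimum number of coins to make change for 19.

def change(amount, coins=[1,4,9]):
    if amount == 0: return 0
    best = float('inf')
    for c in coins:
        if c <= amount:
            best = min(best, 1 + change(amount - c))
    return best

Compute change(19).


Building up with DP:
change(0) = 0
change(1) = min(1+change(0)=1+0=1) = 1
change(2) = min(1+change(1)=1+1=2) = 2
change(3) = min(1+change(2)=1+2=3) = 3
change(4) = min(1+change(3)=1+3=4, 1+change(0)=1+0=1) = 1
change(5) = min(1+change(4)=1+1=2, 1+change(1)=1+1=2) = 2
change(6) = min(1+change(5)=1+2=3, 1+change(2)=1+2=3) = 3
change(7) = min(1+change(6)=1+3=4, 1+change(3)=1+3=4) = 4
change(8) = min(1+change(7)=1+4=5, 1+change(4)=1+1=2) = 2
change(9) = min(1+change(8)=1+2=3, 1+change(5)=1+2=3, 1+change(0)=1+0=1) = 1
change(10) = min(1+change(9)=1+1=2, 1+change(6)=1+3=4, 1+change(1)=1+1=2) = 2
change(11) = min(1+change(10)=1+2=3, 1+change(7)=1+4=5, 1+change(2)=1+2=3) = 3
change(12) = min(1+change(11)=1+3=4, 1+change(8)=1+2=3, 1+change(3)=1+3=4) = 3
change(13) = min(1+change(12)=1+3=4, 1+change(9)=1+1=2, 1+change(4)=1+1=2) = 2
change(14) = min(1+change(13)=1+2=3, 1+change(10)=1+2=3, 1+change(5)=1+2=3) = 3
change(15) = min(1+change(14)=1+3=4, 1+change(11)=1+3=4, 1+change(6)=1+3=4) = 4
change(16) = min(1+change(15)=1+4=5, 1+change(12)=1+3=4, 1+change(7)=1+4=5) = 4
change(17) = min(1+change(16)=1+4=5, 1+change(13)=1+2=3, 1+change(8)=1+2=3) = 3
change(18) = min(1+change(17)=1+3=4, 1+change(14)=1+3=4, 1+change(9)=1+1=2) = 2
change(19) = min(1+change(18)=1+2=3, 1+change(15)=1+4=5, 1+change(10)=1+2=3) = 3

3


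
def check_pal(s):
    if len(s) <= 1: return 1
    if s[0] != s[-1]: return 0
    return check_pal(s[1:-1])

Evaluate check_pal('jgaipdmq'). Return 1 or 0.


check_pal('jgaipdmq'): s[0]='j' != s[-1]='q' -> return 0
Result: 0 (not a palindrome)

0


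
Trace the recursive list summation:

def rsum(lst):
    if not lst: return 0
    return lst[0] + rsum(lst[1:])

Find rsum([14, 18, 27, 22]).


rsum([14, 18, 27, 22]) = 14 + rsum([18, 27, 22])
rsum([18, 27, 22]) = 18 + rsum([27, 22])
rsum([27, 22]) = 27 + rsum([22])
rsum([22]) = 22 + rsum([])
rsum([]) = 0  (base case)
Total: 14 + 18 + 27 + 22 + 0 = 81

81


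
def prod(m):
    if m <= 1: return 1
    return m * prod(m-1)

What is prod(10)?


prod(10)
= 10 * prod(9)
= 10 * 9 * prod(8)
= 10 * 9 * 8 * prod(7)
= 10 * 9 * 8 * 7 * prod(6)
= 10 * 9 * 8 * 7 * 6 * prod(5)
= 10 * 9 * 8 * 7 * 6 * 5 * prod(4)
= 10 * 9 * 8 * 7 * 6 * 5 * 4 * prod(3)
= 10 * 9 * 8 * 7 * 6 * 5 * 4 * 3 * prod(2)
= 10 * 9 * 8 * 7 * 6 * 5 * 4 * 3 * 2 * prod(1)
= 10 * 9 * 8 * 7 * 6 * 5 * 4 * 3 * 2 * 1
= 3628800

3628800


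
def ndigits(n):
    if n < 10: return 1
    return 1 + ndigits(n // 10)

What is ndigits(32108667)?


ndigits(32108667) = 1 + ndigits(3210866)
ndigits(3210866) = 1 + ndigits(321086)
ndigits(321086) = 1 + ndigits(32108)
ndigits(32108) = 1 + ndigits(3210)
ndigits(3210) = 1 + ndigits(321)
ndigits(321) = 1 + ndigits(32)
ndigits(32) = 1 + ndigits(3)
ndigits(3) = 1  (base case: 3 < 10)
Unwinding: 1 + 1 + 1 + 1 + 1 + 1 + 1 + 1 = 8

8


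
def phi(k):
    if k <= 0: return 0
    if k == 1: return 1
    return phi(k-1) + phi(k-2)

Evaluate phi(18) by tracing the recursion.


Computing phi(18) bottom-up:
phi(0) = 0
phi(1) = 1
phi(2) = phi(1) + phi(0) = 1 + 0 = 1
phi(3) = phi(2) + phi(1) = 1 + 1 = 2
phi(4) = phi(3) + phi(2) = 2 + 1 = 3
phi(5) = phi(4) + phi(3) = 3 + 2 = 5
phi(6) = phi(5) + phi(4) = 5 + 3 = 8
phi(7) = phi(6) + phi(5) = 8 + 5 = 13
phi(8) = phi(7) + phi(6) = 13 + 8 = 21
phi(9) = phi(8) + phi(7) = 21 + 13 = 34
phi(10) = phi(9) + phi(8) = 34 + 21 = 55
phi(11) = phi(10) + phi(9) = 55 + 34 = 89
phi(12) = phi(11) + phi(10) = 89 + 55 = 144
phi(13) = phi(12) + phi(11) = 144 + 89 = 233
phi(14) = phi(13) + phi(12) = 233 + 144 = 377
phi(15) = phi(14) + phi(13) = 377 + 233 = 610
phi(16) = phi(15) + phi(14) = 610 + 377 = 987
phi(17) = phi(16) + phi(15) = 987 + 610 = 1597
phi(18) = phi(17) + phi(16) = 1597 + 987 = 2584

2584


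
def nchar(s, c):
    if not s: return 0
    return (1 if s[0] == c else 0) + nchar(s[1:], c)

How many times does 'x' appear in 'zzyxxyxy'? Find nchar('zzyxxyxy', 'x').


s[0]='z' != 'x' -> 0
s[0]='z' != 'x' -> 0
s[0]='y' != 'x' -> 0
s[0]='x' == 'x' -> 1
s[0]='x' == 'x' -> 1
s[0]='y' != 'x' -> 0
s[0]='x' == 'x' -> 1
s[0]='y' != 'x' -> 0
Sum: 0 + 0 + 0 + 1 + 1 + 0 + 1 + 0 = 3

3


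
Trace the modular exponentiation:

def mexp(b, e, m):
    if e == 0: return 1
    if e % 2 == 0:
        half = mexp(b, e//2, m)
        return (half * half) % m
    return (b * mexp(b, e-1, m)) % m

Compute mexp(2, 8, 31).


mexp(2, 8, 31): e is even, compute mexp(2, 4, 31)
  mexp(2, 4, 31): e is even, compute mexp(2, 2, 31)
    mexp(2, 2, 31): e is even, compute mexp(2, 1, 31)
      mexp(2, 1, 31): e is odd, compute mexp(2, 0, 31)
        mexp(2, 0, 31) = 1
      (2 * 1) % 31 = 2
    half=2, (2*2) % 31 = 4
  half=4, (4*4) % 31 = 16
half=16, (16*16) % 31 = 8

8


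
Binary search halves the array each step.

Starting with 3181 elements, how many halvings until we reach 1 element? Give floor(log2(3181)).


3181 / 2 = 1590
1590 / 2 = 795
795 / 2 = 397
397 / 2 = 198
198 / 2 = 99
99 / 2 = 49
49 / 2 = 24
24 / 2 = 12
12 / 2 = 6
6 / 2 = 3
3 / 2 = 1
Reached 1 after 11 halvings

11


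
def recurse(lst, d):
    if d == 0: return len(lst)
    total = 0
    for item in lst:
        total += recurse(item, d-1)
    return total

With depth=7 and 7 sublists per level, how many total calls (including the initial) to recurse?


At depth 0 (root): 1 call
At depth 1: each of 1 parents calls recurse on 7 children = 7 calls
At depth 2: each of 7 parents calls recurse on 7 children = 49 calls
At depth 3: each of 49 parents calls recurse on 7 children = 343 calls
At depth 4: each of 343 parents calls recurse on 7 children = 2401 calls
At depth 5: each of 2401 parents calls recurse on 7 children = 16807 calls
At depth 6: each of 16807 parents calls recurse on 7 children = 117649 calls
At depth 7: each of 117649 parents calls recurse on 7 children = 823543 calls
Total: 1 + 7 + 49 + 343 + 2401 + 16807 + 117649 + 823543 = 960800

960800


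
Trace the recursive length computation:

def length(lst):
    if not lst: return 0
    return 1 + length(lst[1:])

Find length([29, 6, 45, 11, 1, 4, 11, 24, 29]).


length([29, 6, 45, 11, 1, 4, 11, 24, 29]) = 1 + length([6, 45, 11, 1, 4, 11, 24, 29])
length([6, 45, 11, 1, 4, 11, 24, 29]) = 1 + length([45, 11, 1, 4, 11, 24, 29])
length([45, 11, 1, 4, 11, 24, 29]) = 1 + length([11, 1, 4, 11, 24, 29])
length([11, 1, 4, 11, 24, 29]) = 1 + length([1, 4, 11, 24, 29])
length([1, 4, 11, 24, 29]) = 1 + length([4, 11, 24, 29])
length([4, 11, 24, 29]) = 1 + length([11, 24, 29])
length([11, 24, 29]) = 1 + length([24, 29])
length([24, 29]) = 1 + length([29])
length([29]) = 1 + length([])
length([]) = 0  (base case)
Unwinding: 1 + 1 + 1 + 1 + 1 + 1 + 1 + 1 + 1 + 0 = 9

9
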